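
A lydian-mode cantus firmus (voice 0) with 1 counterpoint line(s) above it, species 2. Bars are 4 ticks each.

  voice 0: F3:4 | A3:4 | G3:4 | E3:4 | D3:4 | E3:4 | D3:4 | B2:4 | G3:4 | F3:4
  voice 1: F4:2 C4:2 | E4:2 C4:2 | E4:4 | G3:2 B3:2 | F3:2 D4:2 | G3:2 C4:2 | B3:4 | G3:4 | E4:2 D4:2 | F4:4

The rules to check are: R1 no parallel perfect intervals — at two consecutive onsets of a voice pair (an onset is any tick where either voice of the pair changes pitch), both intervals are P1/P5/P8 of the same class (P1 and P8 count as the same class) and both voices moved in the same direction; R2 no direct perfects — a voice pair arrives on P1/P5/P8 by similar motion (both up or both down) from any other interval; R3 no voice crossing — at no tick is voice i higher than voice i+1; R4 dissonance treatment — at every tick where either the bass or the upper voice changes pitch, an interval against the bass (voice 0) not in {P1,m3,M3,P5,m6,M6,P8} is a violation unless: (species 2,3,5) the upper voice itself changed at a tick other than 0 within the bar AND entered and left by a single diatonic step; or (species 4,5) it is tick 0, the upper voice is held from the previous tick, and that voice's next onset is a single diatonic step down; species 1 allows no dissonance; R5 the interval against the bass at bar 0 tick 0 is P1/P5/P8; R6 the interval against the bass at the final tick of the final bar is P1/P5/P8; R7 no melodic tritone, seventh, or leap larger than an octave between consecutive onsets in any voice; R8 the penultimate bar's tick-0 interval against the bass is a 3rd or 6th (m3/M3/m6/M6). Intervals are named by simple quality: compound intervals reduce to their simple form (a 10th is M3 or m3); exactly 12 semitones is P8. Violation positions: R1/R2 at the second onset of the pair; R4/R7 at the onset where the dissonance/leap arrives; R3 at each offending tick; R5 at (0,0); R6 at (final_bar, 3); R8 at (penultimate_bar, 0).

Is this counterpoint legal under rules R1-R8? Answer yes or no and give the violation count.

No (2 violations)

bar 0: v0=F3 v1=F4 (P8)
bar 1: v0=A3 v1=E4 (P5)
bar 2: v0=G3 v1=E4 (M6)
bar 3: v0=E3 v1=G3 (m3)
bar 4: v0=D3 v1=F3 (m3)
bar 5: v0=E3 v1=G3 (m3)
bar 6: v0=D3 v1=B3 (M6)
bar 7: v0=B2 v1=G3 (m6)
bar 8: v0=G3 v1=E4 (M6)
bar 9: v0=F3 v1=F4 (P8)
  R1 @ bar1.0: F3/C4 P5 -> A3/E4 P5 similar
  R7 @ bar4.0: B3->F3 leap 6st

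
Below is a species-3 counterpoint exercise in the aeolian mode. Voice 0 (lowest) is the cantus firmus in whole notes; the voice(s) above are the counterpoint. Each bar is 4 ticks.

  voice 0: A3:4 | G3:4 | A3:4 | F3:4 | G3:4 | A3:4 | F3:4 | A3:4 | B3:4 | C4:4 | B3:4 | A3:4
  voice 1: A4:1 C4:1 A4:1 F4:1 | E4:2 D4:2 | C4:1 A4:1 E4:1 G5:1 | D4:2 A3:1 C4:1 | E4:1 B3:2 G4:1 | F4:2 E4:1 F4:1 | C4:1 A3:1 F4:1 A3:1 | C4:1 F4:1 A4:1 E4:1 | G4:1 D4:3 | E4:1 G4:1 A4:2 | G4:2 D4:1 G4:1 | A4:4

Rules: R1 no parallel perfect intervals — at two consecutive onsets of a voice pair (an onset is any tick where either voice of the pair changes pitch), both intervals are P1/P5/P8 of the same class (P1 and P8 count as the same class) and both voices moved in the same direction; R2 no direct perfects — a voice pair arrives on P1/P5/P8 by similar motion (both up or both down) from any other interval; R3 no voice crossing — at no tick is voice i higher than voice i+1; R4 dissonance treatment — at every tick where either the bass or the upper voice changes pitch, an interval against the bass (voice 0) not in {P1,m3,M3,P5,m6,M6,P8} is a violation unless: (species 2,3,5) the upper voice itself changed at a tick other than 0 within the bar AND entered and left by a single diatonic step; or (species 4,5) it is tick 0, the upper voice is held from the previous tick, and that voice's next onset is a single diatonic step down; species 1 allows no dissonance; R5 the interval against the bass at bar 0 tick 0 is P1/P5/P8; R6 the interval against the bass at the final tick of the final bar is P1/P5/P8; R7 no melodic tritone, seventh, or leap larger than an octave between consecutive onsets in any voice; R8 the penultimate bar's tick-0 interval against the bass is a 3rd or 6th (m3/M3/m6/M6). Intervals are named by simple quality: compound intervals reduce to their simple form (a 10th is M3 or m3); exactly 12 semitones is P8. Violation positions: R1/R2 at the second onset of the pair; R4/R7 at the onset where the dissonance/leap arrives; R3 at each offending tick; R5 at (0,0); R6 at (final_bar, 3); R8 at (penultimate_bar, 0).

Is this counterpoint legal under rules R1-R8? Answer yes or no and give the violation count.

bar 0: v0=A3 v1=A4 (P8)
bar 1: v0=G3 v1=E4 (M6)
bar 2: v0=A3 v1=C4 (m3)
bar 3: v0=F3 v1=D4 (M6)
bar 4: v0=G3 v1=E4 (M6)
bar 5: v0=A3 v1=F4 (m6)
bar 6: v0=F3 v1=C4 (P5)
bar 7: v0=A3 v1=C4 (m3)
bar 8: v0=B3 v1=G4 (m6)
bar 9: v0=C4 v1=E4 (M3)
bar 10: v0=B3 v1=G4 (m6)
bar 11: v0=A3 v1=A4 (P8)
  R4 @ bar2.3: A3/G5 m7 untreated
  R7 @ bar2.3: E4->G5 leap 15st
  R7 @ bar3.0: G5->D4 leap 17st
  R2 @ bar6.0: A3/F4 m6 -> F3/C4 P5 similar

No (4 violations)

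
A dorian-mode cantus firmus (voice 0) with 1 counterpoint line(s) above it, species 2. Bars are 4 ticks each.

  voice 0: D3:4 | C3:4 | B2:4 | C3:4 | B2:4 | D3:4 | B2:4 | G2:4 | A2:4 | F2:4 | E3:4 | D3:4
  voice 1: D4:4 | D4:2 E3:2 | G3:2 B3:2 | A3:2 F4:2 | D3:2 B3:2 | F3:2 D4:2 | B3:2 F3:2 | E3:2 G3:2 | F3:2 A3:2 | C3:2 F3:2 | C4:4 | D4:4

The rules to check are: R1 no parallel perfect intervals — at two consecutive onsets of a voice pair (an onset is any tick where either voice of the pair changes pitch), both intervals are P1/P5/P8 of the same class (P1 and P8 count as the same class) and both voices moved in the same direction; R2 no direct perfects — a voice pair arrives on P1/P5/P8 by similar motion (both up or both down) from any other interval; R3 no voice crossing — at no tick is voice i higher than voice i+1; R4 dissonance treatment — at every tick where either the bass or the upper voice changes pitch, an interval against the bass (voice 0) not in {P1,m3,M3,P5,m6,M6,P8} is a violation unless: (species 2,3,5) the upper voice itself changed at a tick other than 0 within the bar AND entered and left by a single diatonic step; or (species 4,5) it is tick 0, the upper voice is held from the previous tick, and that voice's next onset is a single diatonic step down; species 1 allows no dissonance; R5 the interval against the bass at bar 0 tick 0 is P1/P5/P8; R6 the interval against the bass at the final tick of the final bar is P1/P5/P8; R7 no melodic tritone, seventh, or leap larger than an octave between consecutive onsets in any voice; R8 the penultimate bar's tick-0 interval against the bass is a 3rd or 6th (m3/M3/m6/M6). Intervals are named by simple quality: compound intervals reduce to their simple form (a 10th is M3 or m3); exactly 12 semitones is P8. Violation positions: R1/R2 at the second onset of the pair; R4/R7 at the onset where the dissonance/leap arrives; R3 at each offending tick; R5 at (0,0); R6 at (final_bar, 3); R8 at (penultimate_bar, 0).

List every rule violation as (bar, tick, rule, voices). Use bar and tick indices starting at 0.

bar 0: v0=D3 v1=D4 downbeat P8
bar 1: v0=C3 v1=D4 downbeat M2
bar 2: v0=B2 v1=G3 downbeat m6
bar 3: v0=C3 v1=A3 downbeat M6
bar 4: v0=B2 v1=D3 downbeat m3
bar 5: v0=D3 v1=F3 downbeat m3
bar 6: v0=B2 v1=B3 downbeat P8
bar 7: v0=G2 v1=E3 downbeat M6
bar 8: v0=A2 v1=F3 downbeat m6
bar 9: v0=F2 v1=C3 downbeat P5
bar 10: v0=E3 v1=C4 downbeat m6
bar 11: v0=D3 v1=D4 downbeat P8
  -> R4 @ bar 1 tick 0 v(0, 1): C3/D4 M2 untreated
  -> R7 @ bar 1 tick 2 v(1,): D4->E3 leap 10st
  -> R4 @ bar 3 tick 2 v(0, 1): C3/F4 P4 untreated
  -> R7 @ bar 4 tick 0 v(1,): F4->D3 leap 15st
  -> R7 @ bar 5 tick 0 v(1,): B3->F3 leap 6st
  -> R1 @ bar 6 tick 0 v(0, 1): D3/D4 P8 -> B2/B3 P8 similar
  -> R4 @ bar 6 tick 2 v(0, 1): B2/F3 TT untreated
  -> R7 @ bar 6 tick 2 v(1,): B3->F3 leap 6st
  -> R2 @ bar 9 tick 0 v(0, 1): A2/A3 P8 -> F2/C3 P5 similar
  -> R7 @ bar 10 tick 0 v(0,): F2->E3 leap 11st

(1, 0, R4, (0, 1))
(1, 2, R7, (1,))
(3, 2, R4, (0, 1))
(4, 0, R7, (1,))
(5, 0, R7, (1,))
(6, 0, R1, (0, 1))
(6, 2, R4, (0, 1))
(6, 2, R7, (1,))
(9, 0, R2, (0, 1))
(10, 0, R7, (0,))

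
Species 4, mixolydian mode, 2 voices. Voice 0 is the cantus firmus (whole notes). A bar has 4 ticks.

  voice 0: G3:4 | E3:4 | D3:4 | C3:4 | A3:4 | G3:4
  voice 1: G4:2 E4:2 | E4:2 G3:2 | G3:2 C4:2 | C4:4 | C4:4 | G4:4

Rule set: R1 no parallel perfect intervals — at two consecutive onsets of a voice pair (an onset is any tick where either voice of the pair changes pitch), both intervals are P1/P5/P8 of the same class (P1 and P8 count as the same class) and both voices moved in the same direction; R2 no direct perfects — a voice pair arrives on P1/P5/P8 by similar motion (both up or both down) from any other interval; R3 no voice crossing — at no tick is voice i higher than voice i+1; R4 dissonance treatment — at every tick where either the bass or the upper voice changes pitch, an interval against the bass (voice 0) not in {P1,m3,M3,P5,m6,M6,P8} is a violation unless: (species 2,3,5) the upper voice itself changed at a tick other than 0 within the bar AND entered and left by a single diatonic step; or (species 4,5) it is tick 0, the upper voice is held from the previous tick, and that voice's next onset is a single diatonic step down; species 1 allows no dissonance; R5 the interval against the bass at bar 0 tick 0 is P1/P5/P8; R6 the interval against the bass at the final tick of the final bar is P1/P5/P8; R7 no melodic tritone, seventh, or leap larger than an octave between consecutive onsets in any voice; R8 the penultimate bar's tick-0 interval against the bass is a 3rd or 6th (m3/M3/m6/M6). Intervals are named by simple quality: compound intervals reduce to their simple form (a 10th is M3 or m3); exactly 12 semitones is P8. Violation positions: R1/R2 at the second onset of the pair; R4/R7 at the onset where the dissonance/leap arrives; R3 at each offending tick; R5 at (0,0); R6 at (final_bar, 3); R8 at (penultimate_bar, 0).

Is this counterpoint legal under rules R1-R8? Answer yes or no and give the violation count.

No (2 violations)

bar 0: v0=G3 v1=G4 (P8)
bar 1: v0=E3 v1=E4 (P8)
bar 2: v0=D3 v1=G3 (P4)
bar 3: v0=C3 v1=C4 (P8)
bar 4: v0=A3 v1=C4 (m3)
bar 5: v0=G3 v1=G4 (P8)
  R4 @ bar2.0: D3/G3 P4 untreated
  R4 @ bar2.2: D3/C4 m7 untreated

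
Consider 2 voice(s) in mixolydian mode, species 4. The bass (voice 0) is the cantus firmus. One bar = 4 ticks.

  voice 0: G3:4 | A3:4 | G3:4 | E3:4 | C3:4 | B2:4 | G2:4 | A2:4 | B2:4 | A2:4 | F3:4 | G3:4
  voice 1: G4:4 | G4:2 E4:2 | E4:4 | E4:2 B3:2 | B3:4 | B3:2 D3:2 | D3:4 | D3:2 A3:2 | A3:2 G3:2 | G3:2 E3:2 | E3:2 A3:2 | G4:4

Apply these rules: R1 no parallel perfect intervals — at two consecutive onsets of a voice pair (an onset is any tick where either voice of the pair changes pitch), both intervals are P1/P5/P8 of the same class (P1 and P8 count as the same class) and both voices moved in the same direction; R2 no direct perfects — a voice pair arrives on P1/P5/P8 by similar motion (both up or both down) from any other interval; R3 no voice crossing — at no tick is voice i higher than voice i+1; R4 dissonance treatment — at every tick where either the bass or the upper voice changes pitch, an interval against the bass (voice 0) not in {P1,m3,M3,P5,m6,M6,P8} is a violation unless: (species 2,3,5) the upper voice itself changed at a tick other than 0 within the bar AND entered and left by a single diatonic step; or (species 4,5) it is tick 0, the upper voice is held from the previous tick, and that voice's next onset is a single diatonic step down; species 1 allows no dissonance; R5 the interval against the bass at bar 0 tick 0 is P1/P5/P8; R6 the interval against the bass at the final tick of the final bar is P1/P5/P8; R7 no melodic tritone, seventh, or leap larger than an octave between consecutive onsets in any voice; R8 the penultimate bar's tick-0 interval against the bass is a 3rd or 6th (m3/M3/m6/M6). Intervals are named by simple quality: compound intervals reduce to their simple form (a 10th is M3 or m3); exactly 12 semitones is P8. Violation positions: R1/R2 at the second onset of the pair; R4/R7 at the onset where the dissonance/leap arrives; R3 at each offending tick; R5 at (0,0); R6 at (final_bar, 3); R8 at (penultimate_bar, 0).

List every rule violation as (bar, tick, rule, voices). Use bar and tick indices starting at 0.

bar 0: v0=G3 v1=G4 downbeat P8
bar 1: v0=A3 v1=G4 downbeat m7
bar 2: v0=G3 v1=E4 downbeat M6
bar 3: v0=E3 v1=E4 downbeat P8
bar 4: v0=C3 v1=B3 downbeat M7
bar 5: v0=B2 v1=B3 downbeat P8
bar 6: v0=G2 v1=D3 downbeat P5
bar 7: v0=A2 v1=D3 downbeat P4
bar 8: v0=B2 v1=A3 downbeat m7
bar 9: v0=A2 v1=G3 downbeat m7
bar 10: v0=F3 v1=E3 downbeat m2
bar 11: v0=G3 v1=G4 downbeat P8
  -> R4 @ bar 1 tick 0 v(0, 1): A3/G4 m7 untreated
  -> R4 @ bar 4 tick 0 v(0, 1): C3/B3 M7 untreated
  -> R4 @ bar 7 tick 0 v(0, 1): A2/D3 P4 untreated
  -> R4 @ bar 9 tick 0 v(0, 1): A2/G3 m7 untreated
  -> R3 @ bar 10 tick 0 v(0, 1): F3 above E3
  -> R4 @ bar 10 tick 0 v(0, 1): F3/E3 m2 untreated
  -> R8 @ bar 10 tick 0 v(0, 1): penult m2 not 3rd/6th
  -> R3 @ bar 10 tick 1 v(0, 1): F3 above E3
  -> R2 @ bar 11 tick 0 v(0, 1): F3/A3 M3 -> G3/G4 P8 similar
  -> R7 @ bar 11 tick 0 v(1,): A3->G4 leap 10st

(1, 0, R4, (0, 1))
(4, 0, R4, (0, 1))
(7, 0, R4, (0, 1))
(9, 0, R4, (0, 1))
(10, 0, R3, (0, 1))
(10, 0, R4, (0, 1))
(10, 0, R8, (0, 1))
(10, 1, R3, (0, 1))
(11, 0, R2, (0, 1))
(11, 0, R7, (1,))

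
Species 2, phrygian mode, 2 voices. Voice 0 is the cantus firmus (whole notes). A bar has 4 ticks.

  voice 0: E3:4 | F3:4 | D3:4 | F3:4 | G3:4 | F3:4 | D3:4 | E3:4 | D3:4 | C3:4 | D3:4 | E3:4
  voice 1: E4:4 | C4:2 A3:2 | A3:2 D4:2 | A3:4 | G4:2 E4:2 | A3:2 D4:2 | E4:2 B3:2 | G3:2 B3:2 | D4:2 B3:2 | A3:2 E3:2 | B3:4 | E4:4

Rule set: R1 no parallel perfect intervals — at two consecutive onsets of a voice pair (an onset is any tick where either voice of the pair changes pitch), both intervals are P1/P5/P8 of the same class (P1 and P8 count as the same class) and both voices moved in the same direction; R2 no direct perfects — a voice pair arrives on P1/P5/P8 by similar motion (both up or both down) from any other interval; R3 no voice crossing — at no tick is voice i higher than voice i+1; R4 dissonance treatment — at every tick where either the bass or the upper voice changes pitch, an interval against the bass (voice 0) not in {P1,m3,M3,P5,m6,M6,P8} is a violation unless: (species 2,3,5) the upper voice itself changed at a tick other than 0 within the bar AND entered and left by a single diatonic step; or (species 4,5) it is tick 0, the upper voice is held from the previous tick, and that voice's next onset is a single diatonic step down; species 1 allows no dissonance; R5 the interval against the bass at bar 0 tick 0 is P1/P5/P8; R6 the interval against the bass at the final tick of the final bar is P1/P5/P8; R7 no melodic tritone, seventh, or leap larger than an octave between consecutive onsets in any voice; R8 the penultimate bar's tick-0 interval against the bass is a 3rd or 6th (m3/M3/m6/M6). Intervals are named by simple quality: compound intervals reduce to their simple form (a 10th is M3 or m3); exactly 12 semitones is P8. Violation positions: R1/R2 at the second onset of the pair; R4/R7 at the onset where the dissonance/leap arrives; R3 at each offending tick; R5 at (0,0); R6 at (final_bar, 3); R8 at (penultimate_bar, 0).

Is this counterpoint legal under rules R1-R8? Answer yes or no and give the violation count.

bar 0: v0=E3 v1=E4 (P8)
bar 1: v0=F3 v1=C4 (P5)
bar 2: v0=D3 v1=A3 (P5)
bar 3: v0=F3 v1=A3 (M3)
bar 4: v0=G3 v1=G4 (P8)
bar 5: v0=F3 v1=A3 (M3)
bar 6: v0=D3 v1=E4 (M2)
bar 7: v0=E3 v1=G3 (m3)
bar 8: v0=D3 v1=D4 (P8)
bar 9: v0=C3 v1=A3 (M6)
bar 10: v0=D3 v1=B3 (M6)
bar 11: v0=E3 v1=E4 (P8)
  R2 @ bar4.0: F3/A3 M3 -> G3/G4 P8 similar
  R7 @ bar4.0: A3->G4 leap 10st
  R4 @ bar6.0: D3/E4 M2 untreated
  R2 @ bar11.0: D3/B3 M6 -> E3/E4 P8 similar

No (4 violations)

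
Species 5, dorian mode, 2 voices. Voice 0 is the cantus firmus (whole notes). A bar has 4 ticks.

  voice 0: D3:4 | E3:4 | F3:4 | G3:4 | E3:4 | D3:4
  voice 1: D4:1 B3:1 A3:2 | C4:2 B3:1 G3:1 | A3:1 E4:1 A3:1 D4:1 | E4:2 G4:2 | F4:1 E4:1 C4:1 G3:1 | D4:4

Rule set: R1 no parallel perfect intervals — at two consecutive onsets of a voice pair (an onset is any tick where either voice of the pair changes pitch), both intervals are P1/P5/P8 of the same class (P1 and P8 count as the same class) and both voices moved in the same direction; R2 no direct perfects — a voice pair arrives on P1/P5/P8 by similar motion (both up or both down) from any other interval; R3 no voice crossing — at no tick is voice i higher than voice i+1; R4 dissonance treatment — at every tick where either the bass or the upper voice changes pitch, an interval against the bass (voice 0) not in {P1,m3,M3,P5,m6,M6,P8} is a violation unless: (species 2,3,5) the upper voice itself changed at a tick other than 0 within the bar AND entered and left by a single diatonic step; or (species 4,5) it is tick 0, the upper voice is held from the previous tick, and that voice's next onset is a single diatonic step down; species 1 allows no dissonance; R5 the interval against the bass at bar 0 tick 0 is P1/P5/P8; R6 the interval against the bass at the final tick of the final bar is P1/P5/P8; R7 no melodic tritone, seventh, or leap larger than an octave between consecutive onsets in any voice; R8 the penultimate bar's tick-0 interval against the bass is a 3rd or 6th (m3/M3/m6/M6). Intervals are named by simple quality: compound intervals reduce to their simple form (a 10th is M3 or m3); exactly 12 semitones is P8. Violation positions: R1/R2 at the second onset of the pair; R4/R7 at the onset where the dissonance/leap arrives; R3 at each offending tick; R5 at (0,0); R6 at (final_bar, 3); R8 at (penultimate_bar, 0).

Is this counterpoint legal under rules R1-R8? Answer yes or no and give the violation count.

bar 0: v0=D3 v1=D4 (P8)
bar 1: v0=E3 v1=C4 (m6)
bar 2: v0=F3 v1=A3 (M3)
bar 3: v0=G3 v1=E4 (M6)
bar 4: v0=E3 v1=F4 (m2)
bar 5: v0=D3 v1=D4 (P8)
  R4 @ bar2.1: F3/E4 M7 untreated
  R4 @ bar4.0: E3/F4 m2 untreated
  R8 @ bar4.0: penult m2 not 3rd/6th

No (3 violations)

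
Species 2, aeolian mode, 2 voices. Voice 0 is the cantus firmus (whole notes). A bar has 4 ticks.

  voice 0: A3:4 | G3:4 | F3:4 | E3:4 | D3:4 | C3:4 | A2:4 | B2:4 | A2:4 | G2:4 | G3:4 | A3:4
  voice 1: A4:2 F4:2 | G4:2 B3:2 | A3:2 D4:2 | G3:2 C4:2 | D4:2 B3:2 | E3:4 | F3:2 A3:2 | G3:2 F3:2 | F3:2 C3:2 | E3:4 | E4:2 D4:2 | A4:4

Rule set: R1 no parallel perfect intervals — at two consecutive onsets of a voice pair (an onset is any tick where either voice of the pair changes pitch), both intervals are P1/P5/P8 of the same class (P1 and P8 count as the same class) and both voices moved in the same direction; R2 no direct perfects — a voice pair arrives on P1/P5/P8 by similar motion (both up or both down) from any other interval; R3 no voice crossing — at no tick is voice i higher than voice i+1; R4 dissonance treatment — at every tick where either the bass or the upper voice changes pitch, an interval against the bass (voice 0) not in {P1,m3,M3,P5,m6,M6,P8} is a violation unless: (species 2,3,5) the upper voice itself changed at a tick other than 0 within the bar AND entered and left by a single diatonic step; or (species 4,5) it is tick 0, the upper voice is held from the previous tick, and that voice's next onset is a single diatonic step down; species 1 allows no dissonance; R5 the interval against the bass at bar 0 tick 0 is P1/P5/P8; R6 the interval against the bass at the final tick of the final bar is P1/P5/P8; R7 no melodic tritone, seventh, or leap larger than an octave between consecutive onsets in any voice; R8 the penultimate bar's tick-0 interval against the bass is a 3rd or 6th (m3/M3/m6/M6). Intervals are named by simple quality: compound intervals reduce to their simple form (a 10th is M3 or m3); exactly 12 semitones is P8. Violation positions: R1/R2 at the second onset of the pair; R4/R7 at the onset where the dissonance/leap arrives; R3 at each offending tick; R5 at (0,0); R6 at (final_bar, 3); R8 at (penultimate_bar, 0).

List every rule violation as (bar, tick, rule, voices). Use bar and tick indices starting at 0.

(7, 2, R4, (0, 1))
(11, 0, R2, (0, 1))

bar 0: v0=A3 v1=A4 downbeat P8
bar 1: v0=G3 v1=G4 downbeat P8
bar 2: v0=F3 v1=A3 downbeat M3
bar 3: v0=E3 v1=G3 downbeat m3
bar 4: v0=D3 v1=D4 downbeat P8
bar 5: v0=C3 v1=E3 downbeat M3
bar 6: v0=A2 v1=F3 downbeat m6
bar 7: v0=B2 v1=G3 downbeat m6
bar 8: v0=A2 v1=F3 downbeat m6
bar 9: v0=G2 v1=E3 downbeat M6
bar 10: v0=G3 v1=E4 downbeat M6
bar 11: v0=A3 v1=A4 downbeat P8
  -> R4 @ bar 7 tick 2 v(0, 1): B2/F3 TT untreated
  -> R2 @ bar 11 tick 0 v(0, 1): G3/D4 P5 -> A3/A4 P8 similar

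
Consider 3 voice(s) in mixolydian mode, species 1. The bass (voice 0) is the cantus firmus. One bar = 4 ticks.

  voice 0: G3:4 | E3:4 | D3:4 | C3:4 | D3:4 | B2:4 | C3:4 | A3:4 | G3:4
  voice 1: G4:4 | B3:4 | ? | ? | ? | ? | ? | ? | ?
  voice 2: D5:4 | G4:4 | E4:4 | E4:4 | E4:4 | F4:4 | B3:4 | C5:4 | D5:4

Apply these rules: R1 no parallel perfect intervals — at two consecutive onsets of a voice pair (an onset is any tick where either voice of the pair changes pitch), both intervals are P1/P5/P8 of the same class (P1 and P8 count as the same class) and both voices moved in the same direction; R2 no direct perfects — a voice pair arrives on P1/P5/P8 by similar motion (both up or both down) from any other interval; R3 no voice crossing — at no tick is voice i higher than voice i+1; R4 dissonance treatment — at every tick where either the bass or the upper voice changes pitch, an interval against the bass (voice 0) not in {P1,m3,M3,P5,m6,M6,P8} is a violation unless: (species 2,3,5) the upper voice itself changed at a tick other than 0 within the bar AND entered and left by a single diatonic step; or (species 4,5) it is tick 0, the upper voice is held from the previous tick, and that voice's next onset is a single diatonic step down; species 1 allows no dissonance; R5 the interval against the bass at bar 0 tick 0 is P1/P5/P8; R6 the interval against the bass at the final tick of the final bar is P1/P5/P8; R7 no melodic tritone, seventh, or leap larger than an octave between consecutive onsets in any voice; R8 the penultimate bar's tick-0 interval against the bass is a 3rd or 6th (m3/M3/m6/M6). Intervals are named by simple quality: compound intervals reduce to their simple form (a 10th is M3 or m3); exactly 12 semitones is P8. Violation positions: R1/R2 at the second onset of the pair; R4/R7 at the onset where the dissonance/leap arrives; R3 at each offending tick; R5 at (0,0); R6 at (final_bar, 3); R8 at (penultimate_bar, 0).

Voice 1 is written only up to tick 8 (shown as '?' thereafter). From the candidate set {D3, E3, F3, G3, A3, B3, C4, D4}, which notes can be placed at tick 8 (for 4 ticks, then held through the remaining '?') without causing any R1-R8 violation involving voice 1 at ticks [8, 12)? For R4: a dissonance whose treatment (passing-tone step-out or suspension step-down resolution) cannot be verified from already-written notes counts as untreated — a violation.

D3: violates R2
E3: violates R2,R4
F3: violates R7
G3: violates R4
A3: violates R1,R2
B3: legal
C4: violates R4
D4: legal

{B3, D4}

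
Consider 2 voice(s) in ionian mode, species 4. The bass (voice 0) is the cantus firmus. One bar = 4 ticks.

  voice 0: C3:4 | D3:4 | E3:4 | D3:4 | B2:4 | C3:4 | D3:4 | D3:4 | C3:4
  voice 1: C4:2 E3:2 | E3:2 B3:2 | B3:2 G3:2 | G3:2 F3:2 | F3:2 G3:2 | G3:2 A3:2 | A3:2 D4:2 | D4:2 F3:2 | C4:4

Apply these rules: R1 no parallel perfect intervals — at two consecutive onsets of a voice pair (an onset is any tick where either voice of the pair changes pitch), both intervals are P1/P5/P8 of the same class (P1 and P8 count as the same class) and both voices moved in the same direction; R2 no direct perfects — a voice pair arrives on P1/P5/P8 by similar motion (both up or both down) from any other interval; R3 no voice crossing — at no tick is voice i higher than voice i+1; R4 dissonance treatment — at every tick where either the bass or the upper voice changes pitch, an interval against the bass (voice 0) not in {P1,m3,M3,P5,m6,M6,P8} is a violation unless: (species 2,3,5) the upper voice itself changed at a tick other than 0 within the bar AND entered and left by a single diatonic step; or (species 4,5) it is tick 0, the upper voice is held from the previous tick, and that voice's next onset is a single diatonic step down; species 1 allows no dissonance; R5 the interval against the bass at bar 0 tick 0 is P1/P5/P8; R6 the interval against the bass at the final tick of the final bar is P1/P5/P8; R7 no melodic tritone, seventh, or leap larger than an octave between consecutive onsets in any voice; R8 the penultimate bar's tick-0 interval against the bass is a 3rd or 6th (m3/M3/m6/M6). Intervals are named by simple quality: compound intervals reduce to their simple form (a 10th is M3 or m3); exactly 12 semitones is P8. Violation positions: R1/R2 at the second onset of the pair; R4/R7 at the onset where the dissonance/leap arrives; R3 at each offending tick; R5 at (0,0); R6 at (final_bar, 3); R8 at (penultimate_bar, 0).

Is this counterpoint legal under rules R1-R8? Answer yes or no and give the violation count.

No (3 violations)

bar 0: v0=C3 v1=C4 (P8)
bar 1: v0=D3 v1=E3 (M2)
bar 2: v0=E3 v1=B3 (P5)
bar 3: v0=D3 v1=G3 (P4)
bar 4: v0=B2 v1=F3 (TT)
bar 5: v0=C3 v1=G3 (P5)
bar 6: v0=D3 v1=A3 (P5)
bar 7: v0=D3 v1=D4 (P8)
bar 8: v0=C3 v1=C4 (P8)
  R4 @ bar1.0: D3/E3 M2 untreated
  R4 @ bar4.0: B2/F3 TT untreated
  R8 @ bar7.0: penult P8 not 3rd/6th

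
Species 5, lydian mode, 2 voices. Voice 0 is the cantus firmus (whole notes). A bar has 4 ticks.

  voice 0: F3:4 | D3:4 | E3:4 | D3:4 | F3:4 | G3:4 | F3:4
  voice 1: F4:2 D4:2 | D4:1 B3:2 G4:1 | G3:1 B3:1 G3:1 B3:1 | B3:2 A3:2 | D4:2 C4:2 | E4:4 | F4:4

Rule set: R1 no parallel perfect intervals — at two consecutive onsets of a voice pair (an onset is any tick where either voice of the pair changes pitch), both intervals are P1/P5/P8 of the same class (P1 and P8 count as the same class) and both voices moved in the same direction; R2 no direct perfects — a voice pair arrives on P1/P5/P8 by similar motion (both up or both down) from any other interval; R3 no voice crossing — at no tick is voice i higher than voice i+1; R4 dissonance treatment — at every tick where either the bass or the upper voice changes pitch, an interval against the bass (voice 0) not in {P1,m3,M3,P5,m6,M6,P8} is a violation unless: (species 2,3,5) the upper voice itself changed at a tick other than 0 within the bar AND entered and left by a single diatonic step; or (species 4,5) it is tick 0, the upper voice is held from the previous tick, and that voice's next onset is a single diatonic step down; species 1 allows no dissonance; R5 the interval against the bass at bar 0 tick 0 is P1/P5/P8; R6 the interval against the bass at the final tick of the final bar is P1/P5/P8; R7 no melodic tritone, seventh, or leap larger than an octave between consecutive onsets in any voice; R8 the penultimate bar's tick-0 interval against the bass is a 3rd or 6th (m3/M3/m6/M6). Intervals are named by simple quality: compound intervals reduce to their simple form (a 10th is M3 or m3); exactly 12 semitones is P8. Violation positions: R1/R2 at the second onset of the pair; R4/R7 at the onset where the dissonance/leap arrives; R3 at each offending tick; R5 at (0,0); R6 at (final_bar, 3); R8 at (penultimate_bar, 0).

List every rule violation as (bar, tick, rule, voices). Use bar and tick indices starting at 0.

(1, 3, R4, (0, 1))

bar 0: v0=F3 v1=F4 downbeat P8
bar 1: v0=D3 v1=D4 downbeat P8
bar 2: v0=E3 v1=G3 downbeat m3
bar 3: v0=D3 v1=B3 downbeat M6
bar 4: v0=F3 v1=D4 downbeat M6
bar 5: v0=G3 v1=E4 downbeat M6
bar 6: v0=F3 v1=F4 downbeat P8
  -> R4 @ bar 1 tick 3 v(0, 1): D3/G4 P4 untreated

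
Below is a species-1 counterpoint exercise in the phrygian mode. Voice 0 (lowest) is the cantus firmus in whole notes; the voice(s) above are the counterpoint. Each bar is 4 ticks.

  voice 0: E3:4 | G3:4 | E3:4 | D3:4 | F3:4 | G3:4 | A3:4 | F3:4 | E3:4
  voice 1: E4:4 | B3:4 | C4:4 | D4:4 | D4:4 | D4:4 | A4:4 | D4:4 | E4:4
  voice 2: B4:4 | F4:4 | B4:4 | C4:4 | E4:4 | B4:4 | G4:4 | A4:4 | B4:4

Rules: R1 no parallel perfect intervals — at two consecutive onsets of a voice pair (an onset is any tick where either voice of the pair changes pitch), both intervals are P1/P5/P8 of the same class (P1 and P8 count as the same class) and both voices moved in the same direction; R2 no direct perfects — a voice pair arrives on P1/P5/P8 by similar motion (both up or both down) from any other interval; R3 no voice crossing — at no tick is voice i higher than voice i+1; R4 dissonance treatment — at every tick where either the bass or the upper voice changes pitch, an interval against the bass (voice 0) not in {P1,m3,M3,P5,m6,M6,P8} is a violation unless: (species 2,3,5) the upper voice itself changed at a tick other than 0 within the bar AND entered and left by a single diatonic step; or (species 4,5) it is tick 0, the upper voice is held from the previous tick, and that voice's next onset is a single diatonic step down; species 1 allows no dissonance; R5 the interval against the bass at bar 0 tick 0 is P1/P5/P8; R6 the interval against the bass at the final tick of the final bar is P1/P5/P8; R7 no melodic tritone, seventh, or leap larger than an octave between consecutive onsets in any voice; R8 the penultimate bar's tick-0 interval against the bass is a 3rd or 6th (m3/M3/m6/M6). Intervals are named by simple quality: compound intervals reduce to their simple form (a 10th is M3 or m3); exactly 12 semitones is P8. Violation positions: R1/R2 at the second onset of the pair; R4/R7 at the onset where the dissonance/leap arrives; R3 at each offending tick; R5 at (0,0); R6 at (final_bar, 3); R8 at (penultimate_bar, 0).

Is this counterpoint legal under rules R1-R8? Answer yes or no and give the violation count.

No (17 violations)

bar 0: v0=E3 v1=E4 v2=B4 (P5)
bar 1: v0=G3 v1=B3 v2=F4 (m7)
bar 2: v0=E3 v1=C4 v2=B4 (P5)
bar 3: v0=D3 v1=D4 v2=C4 (m7)
bar 4: v0=F3 v1=D4 v2=E4 (M7)
bar 5: v0=G3 v1=D4 v2=B4 (M3)
bar 6: v0=A3 v1=A4 v2=G4 (m7)
bar 7: v0=F3 v1=D4 v2=A4 (M3)
bar 8: v0=E3 v1=E4 v2=B4 (P5)
  R4 @ bar1.0: G3/F4 m7 untreated
  R7 @ bar1.0: B4->F4 leap 6st
  R7 @ bar2.0: F4->B4 leap 6st
  R3 @ bar3.0: D4 above C4
  R4 @ bar3.0: D3/C4 m7 untreated
  R7 @ bar3.0: B4->C4 leap 11st
  R3 @ bar3.1: D4 above C4
  R3 @ bar3.2: D4 above C4
  R3 @ bar3.3: D4 above C4
  R4 @ bar4.0: F3/E4 M7 untreated
  R2 @ bar6.0: G3/D4 P5 -> A3/A4 P8 similar
  R3 @ bar6.0: A4 above G4
  R4 @ bar6.0: A3/G4 m7 untreated
  R3 @ bar6.1: A4 above G4
  R3 @ bar6.2: A4 above G4
  R3 @ bar6.3: A4 above G4
  R1 @ bar8.0: D4/A4 P5 -> E4/B4 P5 similar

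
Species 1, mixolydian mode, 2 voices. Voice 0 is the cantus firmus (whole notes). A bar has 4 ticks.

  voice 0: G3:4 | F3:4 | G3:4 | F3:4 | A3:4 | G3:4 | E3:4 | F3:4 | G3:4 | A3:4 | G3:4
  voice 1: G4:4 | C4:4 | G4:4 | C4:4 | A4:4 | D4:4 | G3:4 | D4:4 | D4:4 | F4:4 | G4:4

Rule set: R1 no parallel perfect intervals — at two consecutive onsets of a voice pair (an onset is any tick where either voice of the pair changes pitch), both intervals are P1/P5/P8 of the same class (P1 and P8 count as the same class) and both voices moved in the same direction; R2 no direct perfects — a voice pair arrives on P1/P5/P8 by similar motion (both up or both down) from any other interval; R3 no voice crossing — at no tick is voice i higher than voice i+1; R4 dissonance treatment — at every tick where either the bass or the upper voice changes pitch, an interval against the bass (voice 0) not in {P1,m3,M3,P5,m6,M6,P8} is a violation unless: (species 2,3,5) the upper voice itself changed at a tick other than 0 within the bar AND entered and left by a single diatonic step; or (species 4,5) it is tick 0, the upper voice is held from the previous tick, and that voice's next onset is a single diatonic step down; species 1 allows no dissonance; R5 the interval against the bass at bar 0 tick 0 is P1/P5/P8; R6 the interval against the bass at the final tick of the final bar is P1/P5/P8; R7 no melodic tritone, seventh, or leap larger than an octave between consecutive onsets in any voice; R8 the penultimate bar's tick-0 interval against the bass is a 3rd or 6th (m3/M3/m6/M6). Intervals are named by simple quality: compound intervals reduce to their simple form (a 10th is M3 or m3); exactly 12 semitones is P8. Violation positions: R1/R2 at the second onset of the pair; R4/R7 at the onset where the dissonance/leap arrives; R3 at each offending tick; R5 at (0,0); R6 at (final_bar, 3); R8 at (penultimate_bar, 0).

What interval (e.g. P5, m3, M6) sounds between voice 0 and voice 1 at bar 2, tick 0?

voice 0=G3 voice 1=G4 -> P8

P8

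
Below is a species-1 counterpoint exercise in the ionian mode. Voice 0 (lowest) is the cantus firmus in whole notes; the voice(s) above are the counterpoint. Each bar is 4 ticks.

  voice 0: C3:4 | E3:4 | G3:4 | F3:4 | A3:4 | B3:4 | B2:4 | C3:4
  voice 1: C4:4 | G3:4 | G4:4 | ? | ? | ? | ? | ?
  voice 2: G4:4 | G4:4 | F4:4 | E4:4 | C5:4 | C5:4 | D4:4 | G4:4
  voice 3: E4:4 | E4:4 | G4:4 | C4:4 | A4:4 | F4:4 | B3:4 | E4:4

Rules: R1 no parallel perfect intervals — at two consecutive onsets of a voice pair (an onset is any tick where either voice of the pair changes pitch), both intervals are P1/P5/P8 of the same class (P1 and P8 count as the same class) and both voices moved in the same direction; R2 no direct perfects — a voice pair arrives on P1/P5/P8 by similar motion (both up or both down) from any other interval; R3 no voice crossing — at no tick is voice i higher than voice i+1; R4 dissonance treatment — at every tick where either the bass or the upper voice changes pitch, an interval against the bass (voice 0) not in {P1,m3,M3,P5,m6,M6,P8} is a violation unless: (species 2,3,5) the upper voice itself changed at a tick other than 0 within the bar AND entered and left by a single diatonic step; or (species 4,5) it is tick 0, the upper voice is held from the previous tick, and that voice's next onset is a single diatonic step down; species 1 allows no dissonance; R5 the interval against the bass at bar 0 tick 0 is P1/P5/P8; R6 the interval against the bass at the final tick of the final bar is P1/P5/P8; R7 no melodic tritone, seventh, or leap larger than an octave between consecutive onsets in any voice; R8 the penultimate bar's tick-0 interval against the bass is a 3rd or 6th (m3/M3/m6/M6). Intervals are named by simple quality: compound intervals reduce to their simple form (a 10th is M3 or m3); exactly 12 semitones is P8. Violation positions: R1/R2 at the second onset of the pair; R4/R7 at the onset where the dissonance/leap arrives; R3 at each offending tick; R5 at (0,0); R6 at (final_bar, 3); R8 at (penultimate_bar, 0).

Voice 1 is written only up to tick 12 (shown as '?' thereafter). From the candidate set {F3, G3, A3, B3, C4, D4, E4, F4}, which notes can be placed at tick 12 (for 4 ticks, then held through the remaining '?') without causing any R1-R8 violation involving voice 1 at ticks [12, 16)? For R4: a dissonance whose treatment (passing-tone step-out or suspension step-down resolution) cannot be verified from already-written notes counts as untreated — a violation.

{D4}

F3: violates R1,R2,R7
G3: violates R4
A3: violates R2,R7
B3: violates R4
C4: violates R1,R2
D4: legal
E4: violates R2,R4
F4: violates R1,R3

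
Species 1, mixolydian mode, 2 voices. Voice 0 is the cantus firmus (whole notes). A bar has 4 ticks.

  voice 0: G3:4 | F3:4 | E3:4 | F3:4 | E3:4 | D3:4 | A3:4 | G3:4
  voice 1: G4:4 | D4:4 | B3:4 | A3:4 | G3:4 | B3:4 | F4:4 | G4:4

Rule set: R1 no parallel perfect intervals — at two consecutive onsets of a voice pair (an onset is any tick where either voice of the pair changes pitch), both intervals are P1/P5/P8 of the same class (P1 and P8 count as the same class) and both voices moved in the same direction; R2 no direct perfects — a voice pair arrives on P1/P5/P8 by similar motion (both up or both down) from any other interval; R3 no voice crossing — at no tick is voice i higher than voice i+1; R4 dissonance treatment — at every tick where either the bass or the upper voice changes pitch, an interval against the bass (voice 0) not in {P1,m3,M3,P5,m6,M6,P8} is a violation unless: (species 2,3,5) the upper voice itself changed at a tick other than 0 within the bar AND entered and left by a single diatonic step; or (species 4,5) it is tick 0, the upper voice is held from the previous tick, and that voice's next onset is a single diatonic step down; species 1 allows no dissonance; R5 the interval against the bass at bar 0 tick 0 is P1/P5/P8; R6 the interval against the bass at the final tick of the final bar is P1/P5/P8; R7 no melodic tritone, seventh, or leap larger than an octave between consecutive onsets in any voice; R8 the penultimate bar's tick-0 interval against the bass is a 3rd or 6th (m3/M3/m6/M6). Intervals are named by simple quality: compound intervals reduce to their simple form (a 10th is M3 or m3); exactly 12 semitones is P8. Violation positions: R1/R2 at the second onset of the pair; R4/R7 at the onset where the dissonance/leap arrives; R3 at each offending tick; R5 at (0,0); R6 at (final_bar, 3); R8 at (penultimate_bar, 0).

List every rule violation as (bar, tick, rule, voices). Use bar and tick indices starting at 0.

(2, 0, R2, (0, 1))
(6, 0, R7, (1,))

bar 0: v0=G3 v1=G4 downbeat P8
bar 1: v0=F3 v1=D4 downbeat M6
bar 2: v0=E3 v1=B3 downbeat P5
bar 3: v0=F3 v1=A3 downbeat M3
bar 4: v0=E3 v1=G3 downbeat m3
bar 5: v0=D3 v1=B3 downbeat M6
bar 6: v0=A3 v1=F4 downbeat m6
bar 7: v0=G3 v1=G4 downbeat P8
  -> R2 @ bar 2 tick 0 v(0, 1): F3/D4 M6 -> E3/B3 P5 similar
  -> R7 @ bar 6 tick 0 v(1,): B3->F4 leap 6st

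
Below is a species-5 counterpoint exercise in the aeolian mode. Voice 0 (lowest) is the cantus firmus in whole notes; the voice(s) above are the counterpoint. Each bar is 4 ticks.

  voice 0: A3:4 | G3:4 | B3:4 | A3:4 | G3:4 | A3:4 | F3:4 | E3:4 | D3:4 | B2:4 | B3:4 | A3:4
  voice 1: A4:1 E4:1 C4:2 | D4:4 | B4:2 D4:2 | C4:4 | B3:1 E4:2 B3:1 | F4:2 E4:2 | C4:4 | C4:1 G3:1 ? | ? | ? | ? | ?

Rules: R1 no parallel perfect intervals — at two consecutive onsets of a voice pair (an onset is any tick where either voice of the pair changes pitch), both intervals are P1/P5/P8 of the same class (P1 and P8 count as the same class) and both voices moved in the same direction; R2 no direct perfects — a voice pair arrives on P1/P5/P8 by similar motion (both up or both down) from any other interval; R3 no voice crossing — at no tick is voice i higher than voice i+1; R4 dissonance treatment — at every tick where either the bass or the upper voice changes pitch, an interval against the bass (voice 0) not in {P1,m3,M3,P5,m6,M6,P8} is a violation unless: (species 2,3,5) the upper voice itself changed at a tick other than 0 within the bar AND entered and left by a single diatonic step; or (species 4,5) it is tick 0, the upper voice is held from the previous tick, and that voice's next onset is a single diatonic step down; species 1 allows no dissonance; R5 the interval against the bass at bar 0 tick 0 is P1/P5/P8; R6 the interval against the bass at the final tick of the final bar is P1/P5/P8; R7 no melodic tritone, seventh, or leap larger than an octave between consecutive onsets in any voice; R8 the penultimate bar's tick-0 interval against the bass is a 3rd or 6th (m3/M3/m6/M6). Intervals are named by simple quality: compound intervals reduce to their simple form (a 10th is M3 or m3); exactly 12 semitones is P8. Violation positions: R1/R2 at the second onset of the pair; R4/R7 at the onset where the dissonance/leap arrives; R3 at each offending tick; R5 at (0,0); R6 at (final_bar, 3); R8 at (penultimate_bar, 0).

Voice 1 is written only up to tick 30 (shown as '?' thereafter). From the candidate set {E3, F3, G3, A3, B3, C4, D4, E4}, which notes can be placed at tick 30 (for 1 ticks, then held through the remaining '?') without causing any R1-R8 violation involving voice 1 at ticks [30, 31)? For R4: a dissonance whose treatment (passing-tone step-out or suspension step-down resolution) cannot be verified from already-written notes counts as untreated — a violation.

{B3, C4, E3, E4, G3}

E3: legal
F3: violates R4
G3: legal
A3: violates R4
B3: legal
C4: legal
D4: violates R4
E4: legal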